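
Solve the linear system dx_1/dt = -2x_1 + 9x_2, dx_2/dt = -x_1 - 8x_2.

x_1(t) = 3K_1e^(-5t) + 3K_2te^(-5t) + K_2e^(-5t), x_2(t) = -K_1e^(-5t) - K_2te^(-5t)

Coefficient matrix A = [[-2, 9], [-1, -8]].
Characteristic polynomial det(A - λI) = λ^2 + 10λ + 25 = 0.
Single eigenvalue λ = -5 with algebraic multiplicity 2.
Eigenvector v = (3,-1); generalized eigenvector w with (A-λI)w=v is (1,0).
General solution: e^(-5t)[K_1·v + K_2·(t·v + w)].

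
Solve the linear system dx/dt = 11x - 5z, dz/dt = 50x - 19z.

x(t) = K_1e^(-4t)sin(5t) - K_2e^(-4t)cos(5t), z(t) = 3K_1e^(-4t)sin(5t) - K_1e^(-4t)cos(5t) - K_2e^(-4t)sin(5t) - 3K_2e^(-4t)cos(5t)

Coefficient matrix A = [[11, -5], [50, -19]].
Characteristic polynomial det(A - λI) = λ^2 + 8λ + 41 = 0.
Eigenvalues λ = -4 ± 5i (complex conjugate pair).
For λ=-4+5i: an eigenvector is (0,-1) - i(1,3) = (0 - i, -1 - 3i).
A real fundamental pair from Re and Im of e^((-4+5i)t)v: X_1 = e^(-4t)(cos(5t)·(0,-1) + sin(5t)·(1,3)), X_2 = e^(-4t)(sin(5t)·(0,-1) - cos(5t)·(1,3)).
General solution: K_1X_1 + K_2X_2.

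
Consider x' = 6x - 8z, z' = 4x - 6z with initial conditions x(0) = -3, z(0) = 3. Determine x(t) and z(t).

x(t) = -12e^(2t) + 9e^(-2t), z(t) = -6e^(2t) + 9e^(-2t)

Coefficient matrix A = [[6, -8], [4, -6]].
Characteristic polynomial det(A - λI) = λ^2 - 4 = 0.
Eigenvalues λ = -2, 2.
For λ=-2: (A-λI) row 1 is [8, -8], so an eigenvector is (1, 1).
For λ=2: (A-λI) row 1 is [4, -8], so an eigenvector is (-2, -1).
General solution: K_1e^(-2t)(1,1) + K_2e^(2t)(-2,-1).
Applying x(0)=-3, z(0)=3 gives K_1=9, K_2=6.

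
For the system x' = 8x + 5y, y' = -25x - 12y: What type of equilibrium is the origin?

stable spiral

A = [[8,5],[-25,-12]]; det(A-λI) = λ^2 + 4λ + 29.
λ = -2 ± 5i: negative real part.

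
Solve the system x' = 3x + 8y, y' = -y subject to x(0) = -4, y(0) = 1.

x(t) = -2e^(3t) - 2e^(-t), y(t) = e^(-t)

Coefficient matrix A = [[3, 8], [0, -1]].
Characteristic polynomial det(A - λI) = λ^2 - 2λ - 3 = 0.
Eigenvalues λ = -1, 3.
For λ=-1: (A-λI) row 1 is [4, 8], so an eigenvector is (2, -1).
For λ=3: (A-λI) row 1 is [0, 8], so an eigenvector is (1, 0).
General solution: C_1e^(-t)(2,-1) + C_2e^(3t)(1,0).
Applying x(0)=-4, y(0)=1 gives C_1=-1, C_2=-2.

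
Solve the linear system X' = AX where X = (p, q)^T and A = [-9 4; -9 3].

p(t) = -2c_1e^(-3t) - 2c_2te^(-3t) - c_2e^(-3t), q(t) = -3c_1e^(-3t) - 3c_2te^(-3t) - 2c_2e^(-3t)

Coefficient matrix A = [[-9, 4], [-9, 3]].
Characteristic polynomial det(A - λI) = λ^2 + 6λ + 9 = 0.
Single eigenvalue λ = -3 with algebraic multiplicity 2.
Eigenvector v = (-2,-3); generalized eigenvector w with (A-λI)w=v is (-1,-2).
General solution: e^(-3t)[c_1·v + c_2·(t·v + w)].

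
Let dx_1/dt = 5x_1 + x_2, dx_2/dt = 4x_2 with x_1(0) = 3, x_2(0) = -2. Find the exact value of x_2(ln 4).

-512

A = [[5,1],[0,4]]; eigenvalues λ = 4, 5.
Eigenvectors: (1,-1) for λ=4, (1,0) for λ=5.
From the initial condition, c_1 = 2, c_2 = 1.
x_2(ln 4) = (2)(4^4)(-1) + (1)(4^5)(0) = -512.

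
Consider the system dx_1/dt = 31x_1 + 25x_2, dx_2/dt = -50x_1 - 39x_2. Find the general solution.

x_1(t) = -2c_1e^(-4t)sin(5t) - c_1e^(-4t)cos(5t) - c_2e^(-4t)sin(5t) + 2c_2e^(-4t)cos(5t), x_2(t) = 3c_1e^(-4t)sin(5t) + c_1e^(-4t)cos(5t) + c_2e^(-4t)sin(5t) - 3c_2e^(-4t)cos(5t)

Coefficient matrix A = [[31, 25], [-50, -39]].
Characteristic polynomial det(A - λI) = λ^2 + 8λ + 41 = 0.
Eigenvalues λ = -4 ± 5i (complex conjugate pair).
For λ=-4+5i: an eigenvector is (-1,1) - i(-2,3) = (-1 + 2i, 1 - 3i).
A real fundamental pair from Re and Im of e^((-4+5i)t)v: X_1 = e^(-4t)(cos(5t)·(-1,1) + sin(5t)·(-2,3)), X_2 = e^(-4t)(sin(5t)·(-1,1) - cos(5t)·(-2,3)).
General solution: c_1X_1 + c_2X_2.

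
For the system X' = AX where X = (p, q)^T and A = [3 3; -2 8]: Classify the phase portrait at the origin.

A = [[3,3],[-2,8]]; det(A-λI) = λ^2 - 11λ + 30.
λ = 5, 6: both positive.

unstable node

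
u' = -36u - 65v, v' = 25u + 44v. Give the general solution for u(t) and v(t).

u(t) = -3c_1e^(4t)sin(5t) + 2c_1e^(4t)cos(5t) + 2c_2e^(4t)sin(5t) + 3c_2e^(4t)cos(5t), v(t) = 2c_1e^(4t)sin(5t) - c_1e^(4t)cos(5t) - c_2e^(4t)sin(5t) - 2c_2e^(4t)cos(5t)

Coefficient matrix A = [[-36, -65], [25, 44]].
Characteristic polynomial det(A - λI) = λ^2 - 8λ + 41 = 0.
Eigenvalues λ = 4 ± 5i (complex conjugate pair).
For λ=4+5i: an eigenvector is (2,-1) - i(-3,2) = (2 + 3i, -1 - 2i).
A real fundamental pair from Re and Im of e^((4+5i)t)v: X_1 = e^(4t)(cos(5t)·(2,-1) + sin(5t)·(-3,2)), X_2 = e^(4t)(sin(5t)·(2,-1) - cos(5t)·(-3,2)).
General solution: c_1X_1 + c_2X_2.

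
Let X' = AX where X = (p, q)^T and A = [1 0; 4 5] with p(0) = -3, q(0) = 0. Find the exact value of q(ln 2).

-90

A = [[1,0],[4,5]]; eigenvalues λ = 5, 1.
Eigenvectors: (0,1) for λ=5, (-1,1) for λ=1.
From the initial condition, c_1 = -3, c_2 = 3.
q(ln 2) = (-3)(2^5)(1) + (3)(2^1)(1) = -90.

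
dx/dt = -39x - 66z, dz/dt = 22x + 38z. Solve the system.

x(t) = -3c_1e^(5t) + 2c_2e^(-6t), z(t) = 2c_1e^(5t) - c_2e^(-6t)

Coefficient matrix A = [[-39, -66], [22, 38]].
Characteristic polynomial det(A - λI) = λ^2 + λ - 30 = 0.
Eigenvalues λ = 5, -6.
For λ=5: (A-λI) row 1 is [-44, -66], so an eigenvector is (-3, 2).
For λ=-6: (A-λI) row 1 is [-33, -66], so an eigenvector is (2, -1).
General solution: c_1e^(5t)(-3,2) + c_2e^(-6t)(2,-1).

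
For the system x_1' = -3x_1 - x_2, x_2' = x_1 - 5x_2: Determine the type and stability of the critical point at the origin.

A = [[-3,-1],[1,-5]]; det(A-λI) = λ^2 + 8λ + 16.
repeated λ = -4 with a single eigenvector.

stable improper node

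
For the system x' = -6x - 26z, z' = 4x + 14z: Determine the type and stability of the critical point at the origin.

unstable spiral

A = [[-6,-26],[4,14]]; det(A-λI) = λ^2 - 8λ + 20.
λ = 4 ± 2i: positive real part.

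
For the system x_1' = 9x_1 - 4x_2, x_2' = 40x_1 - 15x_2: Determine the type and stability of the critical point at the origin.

stable spiral

A = [[9,-4],[40,-15]]; det(A-λI) = λ^2 + 6λ + 25.
λ = -3 ± 4i: negative real part.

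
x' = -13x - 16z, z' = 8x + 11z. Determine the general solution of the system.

Coefficient matrix A = [[-13, -16], [8, 11]].
Characteristic polynomial det(A - λI) = λ^2 + 2λ - 15 = 0.
Eigenvalues λ = 3, -5.
For λ=3: (A-λI) row 1 is [-16, -16], so an eigenvector is (-1, 1).
For λ=-5: (A-λI) row 1 is [-8, -16], so an eigenvector is (2, -1).
General solution: c_1e^(3t)(-1,1) + c_2e^(-5t)(2,-1).

x(t) = -c_1e^(3t) + 2c_2e^(-5t), z(t) = c_1e^(3t) - c_2e^(-5t)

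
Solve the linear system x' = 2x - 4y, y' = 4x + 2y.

x(t) = K_1e^(2t)sin(4t) - K_2e^(2t)cos(4t), y(t) = -K_1e^(2t)cos(4t) - K_2e^(2t)sin(4t)

Coefficient matrix A = [[2, -4], [4, 2]].
Characteristic polynomial det(A - λI) = λ^2 - 4λ + 20 = 0.
Eigenvalues λ = 2 ± 4i (complex conjugate pair).
For λ=2+4i: an eigenvector is (0,-1) - i(1,0) = (0 - i, -1).
A real fundamental pair from Re and Im of e^((2+4i)t)v: X_1 = e^(2t)(cos(4t)·(0,-1) + sin(4t)·(1,0)), X_2 = e^(2t)(sin(4t)·(0,-1) - cos(4t)·(1,0)).
General solution: K_1X_1 + K_2X_2.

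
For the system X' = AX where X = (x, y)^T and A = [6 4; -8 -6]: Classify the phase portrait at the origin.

saddle

A = [[6,4],[-8,-6]]; det(A-λI) = λ^2 - 4.
λ = -2, 2: opposite signs.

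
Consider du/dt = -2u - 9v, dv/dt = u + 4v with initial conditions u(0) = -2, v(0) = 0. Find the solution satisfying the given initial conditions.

Coefficient matrix A = [[-2, -9], [1, 4]].
Characteristic polynomial det(A - λI) = λ^2 - 2λ + 1 = 0.
Single eigenvalue λ = 1 with algebraic multiplicity 2.
Eigenvector v = (-3,1); generalized eigenvector w with (A-λI)w=v is (-2,1).
General solution: e^(t)[C_1·v + C_2·(t·v + w)].
Applying u(0)=-2, v(0)=0 gives C_1=2, C_2=-2.

u(t) = 6te^(t) - 2e^(t), v(t) = -2te^(t)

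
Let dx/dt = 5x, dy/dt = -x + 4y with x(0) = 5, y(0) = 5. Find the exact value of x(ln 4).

5120

A = [[5,0],[-1,4]]; eigenvalues λ = 5, 4.
Eigenvectors: (1,-1) for λ=5, (0,1) for λ=4.
From the initial condition, c_1 = 5, c_2 = 10.
x(ln 4) = (5)(4^5)(1) + (10)(4^4)(0) = 5120.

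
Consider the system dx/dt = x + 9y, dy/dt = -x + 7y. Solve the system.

x(t) = -3K_1e^(4t) - 3K_2te^(4t) + K_2e^(4t), y(t) = -K_1e^(4t) - K_2te^(4t)

Coefficient matrix A = [[1, 9], [-1, 7]].
Characteristic polynomial det(A - λI) = λ^2 - 8λ + 16 = 0.
Single eigenvalue λ = 4 with algebraic multiplicity 2.
Eigenvector v = (-3,-1); generalized eigenvector w with (A-λI)w=v is (1,0).
General solution: e^(4t)[K_1·v + K_2·(t·v + w)].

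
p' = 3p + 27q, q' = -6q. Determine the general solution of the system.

p(t) = C_1e^(3t) + 3C_2e^(-6t), q(t) = -C_2e^(-6t)

Coefficient matrix A = [[3, 27], [0, -6]].
Characteristic polynomial det(A - λI) = λ^2 + 3λ - 18 = 0.
Eigenvalues λ = 3, -6.
For λ=3: (A-λI) row 1 is [0, 27], so an eigenvector is (1, 0).
For λ=-6: (A-λI) row 1 is [9, 27], so an eigenvector is (3, -1).
General solution: C_1e^(3t)(1,0) + C_2e^(-6t)(3,-1).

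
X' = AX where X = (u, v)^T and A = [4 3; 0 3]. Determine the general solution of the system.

u(t) = -3K_1e^(3t) + K_2e^(4t), v(t) = K_1e^(3t)

Coefficient matrix A = [[4, 3], [0, 3]].
Characteristic polynomial det(A - λI) = λ^2 - 7λ + 12 = 0.
Eigenvalues λ = 3, 4.
For λ=3: (A-λI) row 1 is [1, 3], so an eigenvector is (-3, 1).
For λ=4: (A-λI) row 1 is [0, 3], so an eigenvector is (1, 0).
General solution: K_1e^(3t)(-3,1) + K_2e^(4t)(1,0).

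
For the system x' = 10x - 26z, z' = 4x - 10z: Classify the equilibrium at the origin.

center

A = [[10,-26],[4,-10]]; det(A-λI) = λ^2 + 4.
λ = 0 ± 2i: zero real part.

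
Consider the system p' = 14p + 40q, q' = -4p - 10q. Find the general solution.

p(t) = K_1e^(2t)sin(4t) - 3K_1e^(2t)cos(4t) - 3K_2e^(2t)sin(4t) - K_2e^(2t)cos(4t), q(t) = K_1e^(2t)cos(4t) + K_2e^(2t)sin(4t)

Coefficient matrix A = [[14, 40], [-4, -10]].
Characteristic polynomial det(A - λI) = λ^2 - 4λ + 20 = 0.
Eigenvalues λ = 2 ± 4i (complex conjugate pair).
For λ=2+4i: an eigenvector is (-3,1) - i(1,0) = (-3 - i, 1).
A real fundamental pair from Re and Im of e^((2+4i)t)v: X_1 = e^(2t)(cos(4t)·(-3,1) + sin(4t)·(1,0)), X_2 = e^(2t)(sin(4t)·(-3,1) - cos(4t)·(1,0)).
General solution: K_1X_1 + K_2X_2.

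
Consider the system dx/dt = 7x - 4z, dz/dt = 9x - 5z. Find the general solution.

Coefficient matrix A = [[7, -4], [9, -5]].
Characteristic polynomial det(A - λI) = λ^2 - 2λ + 1 = 0.
Single eigenvalue λ = 1 with algebraic multiplicity 2.
Eigenvector v = (2,3); generalized eigenvector w with (A-λI)w=v is (-1,-2).
General solution: e^(t)[c_1·v + c_2·(t·v + w)].

x(t) = 2c_1e^(t) + 2c_2te^(t) - c_2e^(t), z(t) = 3c_1e^(t) + 3c_2te^(t) - 2c_2e^(t)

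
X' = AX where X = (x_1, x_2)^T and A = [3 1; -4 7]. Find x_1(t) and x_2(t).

x_1(t) = C_1e^(5t) + C_2te^(5t), x_2(t) = 2C_1e^(5t) + 2C_2te^(5t) + C_2e^(5t)

Coefficient matrix A = [[3, 1], [-4, 7]].
Characteristic polynomial det(A - λI) = λ^2 - 10λ + 25 = 0.
Single eigenvalue λ = 5 with algebraic multiplicity 2.
Eigenvector v = (1,2); generalized eigenvector w with (A-λI)w=v is (0,1).
General solution: e^(5t)[C_1·v + C_2·(t·v + w)].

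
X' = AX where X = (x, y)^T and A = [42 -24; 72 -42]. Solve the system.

Coefficient matrix A = [[42, -24], [72, -42]].
Characteristic polynomial det(A - λI) = λ^2 - 36 = 0.
Eigenvalues λ = 6, -6.
For λ=6: (A-λI) row 1 is [36, -24], so an eigenvector is (2, 3).
For λ=-6: (A-λI) row 1 is [48, -24], so an eigenvector is (1, 2).
General solution: C_1e^(6t)(2,3) + C_2e^(-6t)(1,2).

x(t) = 2C_1e^(6t) + C_2e^(-6t), y(t) = 3C_1e^(6t) + 2C_2e^(-6t)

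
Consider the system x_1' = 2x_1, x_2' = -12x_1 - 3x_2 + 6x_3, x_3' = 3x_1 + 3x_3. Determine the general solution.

Coefficient matrix A = [[2, 0, 0], [-12, -3, 6], [3, 0, 3]].
det(A - λI) = 0 gives eigenvalues λ = 3, -3, 2.
For λ=3: eigenvector (0,1,1).
For λ=-3: eigenvector (0,1,0).
For λ=2: eigenvector (1,-6,-3).
General solution: c_1e^(3t)(0,1,1) + c_2e^(-3t)(0,1,0) + c_3e^(2t)(1,-6,-3).

x_1(t) = c_3e^(2t), x_2(t) = c_1e^(3t) + c_2e^(-3t) - 6c_3e^(2t), x_3(t) = c_1e^(3t) - 3c_3e^(2t)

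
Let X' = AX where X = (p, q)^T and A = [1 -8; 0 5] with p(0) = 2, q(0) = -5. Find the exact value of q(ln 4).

A = [[1,-8],[0,5]]; eigenvalues λ = 1, 5.
Eigenvectors: (1,0) for λ=1, (2,-1) for λ=5.
From the initial condition, c_1 = -8, c_2 = 5.
q(ln 4) = (-8)(4^1)(0) + (5)(4^5)(-1) = -5120.

-5120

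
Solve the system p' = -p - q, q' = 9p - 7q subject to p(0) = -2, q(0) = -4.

Coefficient matrix A = [[-1, -1], [9, -7]].
Characteristic polynomial det(A - λI) = λ^2 + 8λ + 16 = 0.
Single eigenvalue λ = -4 with algebraic multiplicity 2.
Eigenvector v = (-1,-3); generalized eigenvector w with (A-λI)w=v is (0,1).
General solution: e^(-4t)[C_1·v + C_2·(t·v + w)].
Applying p(0)=-2, q(0)=-4 gives C_1=2, C_2=2.

p(t) = -2te^(-4t) - 2e^(-4t), q(t) = -6te^(-4t) - 4e^(-4t)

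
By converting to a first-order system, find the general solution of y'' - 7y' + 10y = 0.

y(t) = C_1e^(5t) + C_2e^(2t)

Let x_1 = y, x_2 = y'. Then x_1' = x_2 and x_2' = -10x_1 + 7x_2.
A = [[0,1],[-10,7]]; det(A-λI) = λ^2 - 7λ + 10.
Eigenvalues λ = 5, 2 with eigenvectors (1,5), (1,2).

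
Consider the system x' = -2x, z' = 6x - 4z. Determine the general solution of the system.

x(t) = c_2e^(-2t), z(t) = -c_1e^(-4t) + 3c_2e^(-2t)

Coefficient matrix A = [[-2, 0], [6, -4]].
Characteristic polynomial det(A - λI) = λ^2 + 6λ + 8 = 0.
Eigenvalues λ = -4, -2.
For λ=-4: (A-λI) row 1 is [2, 0], so an eigenvector is (0, -1).
For λ=-2: (A-λI) row 2 is [6, -2], so an eigenvector is (1, 3).
General solution: c_1e^(-4t)(0,-1) + c_2e^(-2t)(1,3).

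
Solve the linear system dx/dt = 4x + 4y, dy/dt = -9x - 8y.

Coefficient matrix A = [[4, 4], [-9, -8]].
Characteristic polynomial det(A - λI) = λ^2 + 4λ + 4 = 0.
Single eigenvalue λ = -2 with algebraic multiplicity 2.
Eigenvector v = (-2,3); generalized eigenvector w with (A-λI)w=v is (-1,1).
General solution: e^(-2t)[K_1·v + K_2·(t·v + w)].

x(t) = -2K_1e^(-2t) - 2K_2te^(-2t) - K_2e^(-2t), y(t) = 3K_1e^(-2t) + 3K_2te^(-2t) + K_2e^(-2t)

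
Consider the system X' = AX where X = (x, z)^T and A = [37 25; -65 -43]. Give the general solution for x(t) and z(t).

Coefficient matrix A = [[37, 25], [-65, -43]].
Characteristic polynomial det(A - λI) = λ^2 + 6λ + 34 = 0.
Eigenvalues λ = -3 ± 5i (complex conjugate pair).
For λ=-3+5i: an eigenvector is (-1,2) - i(2,-3) = (-1 - 2i, 2 + 3i).
A real fundamental pair from Re and Im of e^((-3+5i)t)v: X_1 = e^(-3t)(cos(5t)·(-1,2) + sin(5t)·(2,-3)), X_2 = e^(-3t)(sin(5t)·(-1,2) - cos(5t)·(2,-3)).
General solution: c_1X_1 + c_2X_2.

x(t) = 2c_1e^(-3t)sin(5t) - c_1e^(-3t)cos(5t) - c_2e^(-3t)sin(5t) - 2c_2e^(-3t)cos(5t), z(t) = -3c_1e^(-3t)sin(5t) + 2c_1e^(-3t)cos(5t) + 2c_2e^(-3t)sin(5t) + 3c_2e^(-3t)cos(5t)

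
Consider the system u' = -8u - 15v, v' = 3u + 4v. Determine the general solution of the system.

Coefficient matrix A = [[-8, -15], [3, 4]].
Characteristic polynomial det(A - λI) = λ^2 + 4λ + 13 = 0.
Eigenvalues λ = -2 ± 3i (complex conjugate pair).
For λ=-2+3i: an eigenvector is (1,0) - i(-2,1) = (1 + 2i, 0 - i).
A real fundamental pair from Re and Im of e^((-2+3i)t)v: X_1 = e^(-2t)(cos(3t)·(1,0) + sin(3t)·(-2,1)), X_2 = e^(-2t)(sin(3t)·(1,0) - cos(3t)·(-2,1)).
General solution: K_1X_1 + K_2X_2.

u(t) = -2K_1e^(-2t)sin(3t) + K_1e^(-2t)cos(3t) + K_2e^(-2t)sin(3t) + 2K_2e^(-2t)cos(3t), v(t) = K_1e^(-2t)sin(3t) - K_2e^(-2t)cos(3t)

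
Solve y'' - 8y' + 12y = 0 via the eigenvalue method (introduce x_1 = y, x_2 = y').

y(t) = c_1e^(6t) + c_2e^(2t)

Let x_1 = y, x_2 = y'. Then x_1' = x_2 and x_2' = -12x_1 + 8x_2.
A = [[0,1],[-12,8]]; det(A-λI) = λ^2 - 8λ + 12.
Eigenvalues λ = 6, 2 with eigenvectors (1,6), (1,2).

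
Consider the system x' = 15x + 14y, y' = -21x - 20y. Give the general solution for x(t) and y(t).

Coefficient matrix A = [[15, 14], [-21, -20]].
Characteristic polynomial det(A - λI) = λ^2 + 5λ - 6 = 0.
Eigenvalues λ = 1, -6.
For λ=1: (A-λI) row 1 is [14, 14], so an eigenvector is (1, -1).
For λ=-6: (A-λI) row 1 is [21, 14], so an eigenvector is (2, -3).
General solution: C_1e^(t)(1,-1) + C_2e^(-6t)(2,-3).

x(t) = C_1e^(t) + 2C_2e^(-6t), y(t) = -C_1e^(t) - 3C_2e^(-6t)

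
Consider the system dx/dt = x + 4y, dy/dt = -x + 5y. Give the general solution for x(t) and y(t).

Coefficient matrix A = [[1, 4], [-1, 5]].
Characteristic polynomial det(A - λI) = λ^2 - 6λ + 9 = 0.
Single eigenvalue λ = 3 with algebraic multiplicity 2.
Eigenvector v = (-2,-1); generalized eigenvector w with (A-λI)w=v is (3,1).
General solution: e^(3t)[K_1·v + K_2·(t·v + w)].

x(t) = -2K_1e^(3t) - 2K_2te^(3t) + 3K_2e^(3t), y(t) = -K_1e^(3t) - K_2te^(3t) + K_2e^(3t)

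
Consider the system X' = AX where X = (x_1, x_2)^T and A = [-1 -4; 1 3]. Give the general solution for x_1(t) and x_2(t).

Coefficient matrix A = [[-1, -4], [1, 3]].
Characteristic polynomial det(A - λI) = λ^2 - 2λ + 1 = 0.
Single eigenvalue λ = 1 with algebraic multiplicity 2.
Eigenvector v = (-2,1); generalized eigenvector w with (A-λI)w=v is (-3,2).
General solution: e^(t)[C_1·v + C_2·(t·v + w)].

x_1(t) = -2C_1e^(t) - 2C_2te^(t) - 3C_2e^(t), x_2(t) = C_1e^(t) + C_2te^(t) + 2C_2e^(t)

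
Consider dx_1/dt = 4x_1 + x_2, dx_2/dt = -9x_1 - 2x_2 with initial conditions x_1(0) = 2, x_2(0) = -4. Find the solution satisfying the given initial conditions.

Coefficient matrix A = [[4, 1], [-9, -2]].
Characteristic polynomial det(A - λI) = λ^2 - 2λ + 1 = 0.
Single eigenvalue λ = 1 with algebraic multiplicity 2.
Eigenvector v = (1,-3); generalized eigenvector w with (A-λI)w=v is (0,1).
General solution: e^(t)[K_1·v + K_2·(t·v + w)].
Applying x_1(0)=2, x_2(0)=-4 gives K_1=2, K_2=2.

x_1(t) = 2te^(t) + 2e^(t), x_2(t) = -6te^(t) - 4e^(t)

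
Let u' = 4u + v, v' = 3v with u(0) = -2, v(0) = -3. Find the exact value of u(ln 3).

A = [[4,1],[0,3]]; eigenvalues λ = 4, 3.
Eigenvectors: (-1,0) for λ=4, (-1,1) for λ=3.
From the initial condition, c_1 = 5, c_2 = -3.
u(ln 3) = (5)(3^4)(-1) + (-3)(3^3)(-1) = -324.

-324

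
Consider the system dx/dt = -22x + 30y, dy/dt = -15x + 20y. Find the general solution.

x(t) = C_1e^(-t)sin(3t) - 3C_1e^(-t)cos(3t) - 3C_2e^(-t)sin(3t) - C_2e^(-t)cos(3t), y(t) = C_1e^(-t)sin(3t) - 2C_1e^(-t)cos(3t) - 2C_2e^(-t)sin(3t) - C_2e^(-t)cos(3t)

Coefficient matrix A = [[-22, 30], [-15, 20]].
Characteristic polynomial det(A - λI) = λ^2 + 2λ + 10 = 0.
Eigenvalues λ = -1 ± 3i (complex conjugate pair).
For λ=-1+3i: an eigenvector is (-3,-2) - i(1,1) = (-3 - i, -2 - i).
A real fundamental pair from Re and Im of e^((-1+3i)t)v: X_1 = e^(-t)(cos(3t)·(-3,-2) + sin(3t)·(1,1)), X_2 = e^(-t)(sin(3t)·(-3,-2) - cos(3t)·(1,1)).
General solution: C_1X_1 + C_2X_2.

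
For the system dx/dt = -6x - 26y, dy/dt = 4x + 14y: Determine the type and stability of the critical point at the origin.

A = [[-6,-26],[4,14]]; det(A-λI) = λ^2 - 8λ + 20.
λ = 4 ± 2i: positive real part.

unstable spiral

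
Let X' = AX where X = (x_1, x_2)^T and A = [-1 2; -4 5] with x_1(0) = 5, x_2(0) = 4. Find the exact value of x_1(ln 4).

A = [[-1,2],[-4,5]]; eigenvalues λ = 1, 3.
Eigenvectors: (1,1) for λ=1, (1,2) for λ=3.
From the initial condition, c_1 = 6, c_2 = -1.
x_1(ln 4) = (6)(4^1)(1) + (-1)(4^3)(1) = -40.

-40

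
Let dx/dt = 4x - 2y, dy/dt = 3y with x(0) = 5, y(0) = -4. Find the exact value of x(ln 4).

A = [[4,-2],[0,3]]; eigenvalues λ = 4, 3.
Eigenvectors: (-1,0) for λ=4, (2,1) for λ=3.
From the initial condition, c_1 = -13, c_2 = -4.
x(ln 4) = (-13)(4^4)(-1) + (-4)(4^3)(2) = 2816.

2816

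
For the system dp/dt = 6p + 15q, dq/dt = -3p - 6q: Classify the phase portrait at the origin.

center

A = [[6,15],[-3,-6]]; det(A-λI) = λ^2 + 9.
λ = 0 ± 3i: zero real part.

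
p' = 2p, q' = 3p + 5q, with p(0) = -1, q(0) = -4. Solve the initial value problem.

p(t) = -e^(2t), q(t) = -5e^(5t) + e^(2t)

Coefficient matrix A = [[2, 0], [3, 5]].
Characteristic polynomial det(A - λI) = λ^2 - 7λ + 10 = 0.
Eigenvalues λ = 2, 5.
For λ=2: (A-λI) row 2 is [3, 3], so an eigenvector is (-1, 1).
For λ=5: (A-λI) row 1 is [-3, 0], so an eigenvector is (0, -1).
General solution: c_1e^(2t)(-1,1) + c_2e^(5t)(0,-1).
Applying p(0)=-1, q(0)=-4 gives c_1=1, c_2=5.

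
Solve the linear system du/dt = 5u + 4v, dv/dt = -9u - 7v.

u(t) = 2C_1e^(-t) + 2C_2te^(-t) - C_2e^(-t), v(t) = -3C_1e^(-t) - 3C_2te^(-t) + 2C_2e^(-t)

Coefficient matrix A = [[5, 4], [-9, -7]].
Characteristic polynomial det(A - λI) = λ^2 + 2λ + 1 = 0.
Single eigenvalue λ = -1 with algebraic multiplicity 2.
Eigenvector v = (2,-3); generalized eigenvector w with (A-λI)w=v is (-1,2).
General solution: e^(-t)[C_1·v + C_2·(t·v + w)].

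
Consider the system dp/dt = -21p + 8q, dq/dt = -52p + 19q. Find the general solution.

Coefficient matrix A = [[-21, 8], [-52, 19]].
Characteristic polynomial det(A - λI) = λ^2 + 2λ + 17 = 0.
Eigenvalues λ = -1 ± 4i (complex conjugate pair).
For λ=-1+4i: an eigenvector is (-1,-3) - i(-1,-2) = (-1 + i, -3 + 2i).
A real fundamental pair from Re and Im of e^((-1+4i)t)v: X_1 = e^(-t)(cos(4t)·(-1,-3) + sin(4t)·(-1,-2)), X_2 = e^(-t)(sin(4t)·(-1,-3) - cos(4t)·(-1,-2)).
General solution: c_1X_1 + c_2X_2.

p(t) = -c_1e^(-t)sin(4t) - c_1e^(-t)cos(4t) - c_2e^(-t)sin(4t) + c_2e^(-t)cos(4t), q(t) = -2c_1e^(-t)sin(4t) - 3c_1e^(-t)cos(4t) - 3c_2e^(-t)sin(4t) + 2c_2e^(-t)cos(4t)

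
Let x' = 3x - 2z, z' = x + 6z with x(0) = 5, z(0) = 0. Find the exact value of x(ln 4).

A = [[3,-2],[1,6]]; eigenvalues λ = 5, 4.
Eigenvectors: (-1,1) for λ=5, (2,-1) for λ=4.
From the initial condition, c_1 = 5, c_2 = 5.
x(ln 4) = (5)(4^5)(-1) + (5)(4^4)(2) = -2560.

-2560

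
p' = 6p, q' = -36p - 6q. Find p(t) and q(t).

p(t) = -C_1e^(6t), q(t) = 3C_1e^(6t) - C_2e^(-6t)

Coefficient matrix A = [[6, 0], [-36, -6]].
Characteristic polynomial det(A - λI) = λ^2 - 36 = 0.
Eigenvalues λ = 6, -6.
For λ=6: (A-λI) row 2 is [-36, -12], so an eigenvector is (-1, 3).
For λ=-6: (A-λI) row 1 is [12, 0], so an eigenvector is (0, -1).
General solution: C_1e^(6t)(-1,3) + C_2e^(-6t)(0,-1).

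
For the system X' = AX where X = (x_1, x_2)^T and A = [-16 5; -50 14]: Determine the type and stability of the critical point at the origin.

stable spiral

A = [[-16,5],[-50,14]]; det(A-λI) = λ^2 + 2λ + 26.
λ = -1 ± 5i: negative real part.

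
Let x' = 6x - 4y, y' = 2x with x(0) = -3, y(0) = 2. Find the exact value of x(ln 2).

-132

A = [[6,-4],[2,0]]; eigenvalues λ = 4, 2.
Eigenvectors: (2,1) for λ=4, (-1,-1) for λ=2.
From the initial condition, c_1 = -5, c_2 = -7.
x(ln 2) = (-5)(2^4)(2) + (-7)(2^2)(-1) = -132.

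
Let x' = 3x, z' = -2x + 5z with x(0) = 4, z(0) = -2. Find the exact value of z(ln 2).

A = [[3,0],[-2,5]]; eigenvalues λ = 3, 5.
Eigenvectors: (-1,-1) for λ=3, (0,1) for λ=5.
From the initial condition, c_1 = -4, c_2 = -6.
z(ln 2) = (-4)(2^3)(-1) + (-6)(2^5)(1) = -160.

-160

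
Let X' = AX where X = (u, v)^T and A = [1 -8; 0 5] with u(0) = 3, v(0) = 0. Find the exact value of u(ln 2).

A = [[1,-8],[0,5]]; eigenvalues λ = 1, 5.
Eigenvectors: (1,0) for λ=1, (2,-1) for λ=5.
From the initial condition, c_1 = 3, c_2 = 0.
u(ln 2) = (3)(2^1)(1) + (0)(2^5)(2) = 6.

6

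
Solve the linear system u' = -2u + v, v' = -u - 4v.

Coefficient matrix A = [[-2, 1], [-1, -4]].
Characteristic polynomial det(A - λI) = λ^2 + 6λ + 9 = 0.
Single eigenvalue λ = -3 with algebraic multiplicity 2.
Eigenvector v = (-1,1); generalized eigenvector w with (A-λI)w=v is (0,-1).
General solution: e^(-3t)[C_1·v + C_2·(t·v + w)].

u(t) = -C_1e^(-3t) - C_2te^(-3t), v(t) = C_1e^(-3t) + C_2te^(-3t) - C_2e^(-3t)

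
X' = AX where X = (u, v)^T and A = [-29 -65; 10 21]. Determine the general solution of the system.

Coefficient matrix A = [[-29, -65], [10, 21]].
Characteristic polynomial det(A - λI) = λ^2 + 8λ + 41 = 0.
Eigenvalues λ = -4 ± 5i (complex conjugate pair).
For λ=-4+5i: an eigenvector is (2,-1) - i(3,-1) = (2 - 3i, -1 + i).
A real fundamental pair from Re and Im of e^((-4+5i)t)v: X_1 = e^(-4t)(cos(5t)·(2,-1) + sin(5t)·(3,-1)), X_2 = e^(-4t)(sin(5t)·(2,-1) - cos(5t)·(3,-1)).
General solution: C_1X_1 + C_2X_2.

u(t) = 3C_1e^(-4t)sin(5t) + 2C_1e^(-4t)cos(5t) + 2C_2e^(-4t)sin(5t) - 3C_2e^(-4t)cos(5t), v(t) = -C_1e^(-4t)sin(5t) - C_1e^(-4t)cos(5t) - C_2e^(-4t)sin(5t) + C_2e^(-4t)cos(5t)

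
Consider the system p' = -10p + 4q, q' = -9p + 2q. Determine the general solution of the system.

p(t) = -2c_1e^(-4t) - 2c_2te^(-4t) + c_2e^(-4t), q(t) = -3c_1e^(-4t) - 3c_2te^(-4t) + c_2e^(-4t)

Coefficient matrix A = [[-10, 4], [-9, 2]].
Characteristic polynomial det(A - λI) = λ^2 + 8λ + 16 = 0.
Single eigenvalue λ = -4 with algebraic multiplicity 2.
Eigenvector v = (-2,-3); generalized eigenvector w with (A-λI)w=v is (1,1).
General solution: e^(-4t)[c_1·v + c_2·(t·v + w)].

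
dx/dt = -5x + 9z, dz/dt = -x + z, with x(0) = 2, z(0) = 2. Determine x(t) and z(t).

x(t) = 12te^(-2t) + 2e^(-2t), z(t) = 4te^(-2t) + 2e^(-2t)

Coefficient matrix A = [[-5, 9], [-1, 1]].
Characteristic polynomial det(A - λI) = λ^2 + 4λ + 4 = 0.
Single eigenvalue λ = -2 with algebraic multiplicity 2.
Eigenvector v = (-3,-1); generalized eigenvector w with (A-λI)w=v is (-2,-1).
General solution: e^(-2t)[c_1·v + c_2·(t·v + w)].
Applying x(0)=2, z(0)=2 gives c_1=2, c_2=-4.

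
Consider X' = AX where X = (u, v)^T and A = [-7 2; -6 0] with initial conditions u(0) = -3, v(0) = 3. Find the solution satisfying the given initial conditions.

u(t) = 15e^(-3t) - 18e^(-4t), v(t) = 30e^(-3t) - 27e^(-4t)

Coefficient matrix A = [[-7, 2], [-6, 0]].
Characteristic polynomial det(A - λI) = λ^2 + 7λ + 12 = 0.
Eigenvalues λ = -3, -4.
For λ=-3: (A-λI) row 1 is [-4, 2], so an eigenvector is (-1, -2).
For λ=-4: (A-λI) row 1 is [-3, 2], so an eigenvector is (-2, -3).
General solution: K_1e^(-3t)(-1,-2) + K_2e^(-4t)(-2,-3).
Applying u(0)=-3, v(0)=3 gives K_1=-15, K_2=9.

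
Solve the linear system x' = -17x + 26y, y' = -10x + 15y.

x(t) = 2c_1e^(-t)sin(2t) + 3c_1e^(-t)cos(2t) + 3c_2e^(-t)sin(2t) - 2c_2e^(-t)cos(2t), y(t) = c_1e^(-t)sin(2t) + 2c_1e^(-t)cos(2t) + 2c_2e^(-t)sin(2t) - c_2e^(-t)cos(2t)

Coefficient matrix A = [[-17, 26], [-10, 15]].
Characteristic polynomial det(A - λI) = λ^2 + 2λ + 5 = 0.
Eigenvalues λ = -1 ± 2i (complex conjugate pair).
For λ=-1+2i: an eigenvector is (3,2) - i(2,1) = (3 - 2i, 2 - i).
A real fundamental pair from Re and Im of e^((-1+2i)t)v: X_1 = e^(-t)(cos(2t)·(3,2) + sin(2t)·(2,1)), X_2 = e^(-t)(sin(2t)·(3,2) - cos(2t)·(2,1)).
General solution: c_1X_1 + c_2X_2.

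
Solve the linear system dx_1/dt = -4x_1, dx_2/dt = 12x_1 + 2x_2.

Coefficient matrix A = [[-4, 0], [12, 2]].
Characteristic polynomial det(A - λI) = λ^2 + 2λ - 8 = 0.
Eigenvalues λ = 2, -4.
For λ=2: (A-λI) row 1 is [-6, 0], so an eigenvector is (0, -1).
For λ=-4: (A-λI) row 2 is [12, 6], so an eigenvector is (1, -2).
General solution: K_1e^(2t)(0,-1) + K_2e^(-4t)(1,-2).

x_1(t) = K_2e^(-4t), x_2(t) = -K_1e^(2t) - 2K_2e^(-4t)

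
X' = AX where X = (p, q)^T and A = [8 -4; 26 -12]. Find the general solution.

p(t) = -K_1e^(-2t)sin(2t) - K_1e^(-2t)cos(2t) - K_2e^(-2t)sin(2t) + K_2e^(-2t)cos(2t), q(t) = -3K_1e^(-2t)sin(2t) - 2K_1e^(-2t)cos(2t) - 2K_2e^(-2t)sin(2t) + 3K_2e^(-2t)cos(2t)

Coefficient matrix A = [[8, -4], [26, -12]].
Characteristic polynomial det(A - λI) = λ^2 + 4λ + 8 = 0.
Eigenvalues λ = -2 ± 2i (complex conjugate pair).
For λ=-2+2i: an eigenvector is (-1,-2) - i(-1,-3) = (-1 + i, -2 + 3i).
A real fundamental pair from Re and Im of e^((-2+2i)t)v: X_1 = e^(-2t)(cos(2t)·(-1,-2) + sin(2t)·(-1,-3)), X_2 = e^(-2t)(sin(2t)·(-1,-2) - cos(2t)·(-1,-3)).
General solution: K_1X_1 + K_2X_2.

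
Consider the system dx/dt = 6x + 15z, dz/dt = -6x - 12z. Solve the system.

Coefficient matrix A = [[6, 15], [-6, -12]].
Characteristic polynomial det(A - λI) = λ^2 + 6λ + 18 = 0.
Eigenvalues λ = -3 ± 3i (complex conjugate pair).
For λ=-3+3i: an eigenvector is (-2,1) - i(-1,1) = (-2 + i, 1 - i).
A real fundamental pair from Re and Im of e^((-3+3i)t)v: X_1 = e^(-3t)(cos(3t)·(-2,1) + sin(3t)·(-1,1)), X_2 = e^(-3t)(sin(3t)·(-2,1) - cos(3t)·(-1,1)).
General solution: c_1X_1 + c_2X_2.

x(t) = -c_1e^(-3t)sin(3t) - 2c_1e^(-3t)cos(3t) - 2c_2e^(-3t)sin(3t) + c_2e^(-3t)cos(3t), z(t) = c_1e^(-3t)sin(3t) + c_1e^(-3t)cos(3t) + c_2e^(-3t)sin(3t) - c_2e^(-3t)cos(3t)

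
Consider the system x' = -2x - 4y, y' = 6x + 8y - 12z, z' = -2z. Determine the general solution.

Coefficient matrix A = [[-2, -4, 0], [6, 8, -12], [0, 0, -2]].
det(A - λI) = 0 gives eigenvalues λ = 2, -2, 4.
For λ=2: eigenvector (1,-1,0).
For λ=-2: eigenvector (2,0,1).
For λ=4: eigenvector (-2,3,0).
General solution: K_1e^(2t)(1,-1,0) + K_2e^(-2t)(2,0,1) + K_3e^(4t)(-2,3,0).

x(t) = K_1e^(2t) + 2K_2e^(-2t) - 2K_3e^(4t), y(t) = -K_1e^(2t) + 3K_3e^(4t), z(t) = K_2e^(-2t)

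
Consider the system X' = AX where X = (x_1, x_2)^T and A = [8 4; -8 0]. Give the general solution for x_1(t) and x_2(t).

Coefficient matrix A = [[8, 4], [-8, 0]].
Characteristic polynomial det(A - λI) = λ^2 - 8λ + 32 = 0.
Eigenvalues λ = 4 ± 4i (complex conjugate pair).
For λ=4+4i: an eigenvector is (1,-1) - i(0,-1) = (1, -1 + i).
A real fundamental pair from Re and Im of e^((4+4i)t)v: X_1 = e^(4t)(cos(4t)·(1,-1) + sin(4t)·(0,-1)), X_2 = e^(4t)(sin(4t)·(1,-1) - cos(4t)·(0,-1)).
General solution: c_1X_1 + c_2X_2.

x_1(t) = c_1e^(4t)cos(4t) + c_2e^(4t)sin(4t), x_2(t) = -c_1e^(4t)sin(4t) - c_1e^(4t)cos(4t) - c_2e^(4t)sin(4t) + c_2e^(4t)cos(4t)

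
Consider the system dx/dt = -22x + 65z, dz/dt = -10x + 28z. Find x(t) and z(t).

Coefficient matrix A = [[-22, 65], [-10, 28]].
Characteristic polynomial det(A - λI) = λ^2 - 6λ + 34 = 0.
Eigenvalues λ = 3 ± 5i (complex conjugate pair).
For λ=3+5i: an eigenvector is (2,1) - i(3,1) = (2 - 3i, 1 - i).
A real fundamental pair from Re and Im of e^((3+5i)t)v: X_1 = e^(3t)(cos(5t)·(2,1) + sin(5t)·(3,1)), X_2 = e^(3t)(sin(5t)·(2,1) - cos(5t)·(3,1)).
General solution: c_1X_1 + c_2X_2.

x(t) = 3c_1e^(3t)sin(5t) + 2c_1e^(3t)cos(5t) + 2c_2e^(3t)sin(5t) - 3c_2e^(3t)cos(5t), z(t) = c_1e^(3t)sin(5t) + c_1e^(3t)cos(5t) + c_2e^(3t)sin(5t) - c_2e^(3t)cos(5t)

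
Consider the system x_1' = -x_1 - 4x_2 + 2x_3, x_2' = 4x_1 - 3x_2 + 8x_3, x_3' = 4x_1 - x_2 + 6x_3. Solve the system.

x_1(t) = c_1e^(3t) + c_2e^(t) - 2c_3e^(-2t), x_2(t) = -2c_1e^(3t) - c_2e^(t), x_3(t) = -2c_1e^(3t) - c_2e^(t) + c_3e^(-2t)

Coefficient matrix A = [[-1, -4, 2], [4, -3, 8], [4, -1, 6]].
det(A - λI) = 0 gives eigenvalues λ = 3, 1, -2.
For λ=3: eigenvector (1,-2,-2).
For λ=1: eigenvector (1,-1,-1).
For λ=-2: eigenvector (-2,0,1).
General solution: c_1e^(3t)(1,-2,-2) + c_2e^(t)(1,-1,-1) + c_3e^(-2t)(-2,0,1).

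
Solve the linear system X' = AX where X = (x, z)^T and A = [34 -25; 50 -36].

Coefficient matrix A = [[34, -25], [50, -36]].
Characteristic polynomial det(A - λI) = λ^2 + 2λ + 26 = 0.
Eigenvalues λ = -1 ± 5i (complex conjugate pair).
For λ=-1+5i: an eigenvector is (2,3) - i(-1,-1) = (2 + i, 3 + i).
A real fundamental pair from Re and Im of e^((-1+5i)t)v: X_1 = e^(-t)(cos(5t)·(2,3) + sin(5t)·(-1,-1)), X_2 = e^(-t)(sin(5t)·(2,3) - cos(5t)·(-1,-1)).
General solution: C_1X_1 + C_2X_2.

x(t) = -C_1e^(-t)sin(5t) + 2C_1e^(-t)cos(5t) + 2C_2e^(-t)sin(5t) + C_2e^(-t)cos(5t), z(t) = -C_1e^(-t)sin(5t) + 3C_1e^(-t)cos(5t) + 3C_2e^(-t)sin(5t) + C_2e^(-t)cos(5t)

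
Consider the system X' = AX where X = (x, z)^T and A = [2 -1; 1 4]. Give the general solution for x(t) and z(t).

x(t) = -K_1e^(3t) - K_2te^(3t) + K_2e^(3t), z(t) = K_1e^(3t) + K_2te^(3t)

Coefficient matrix A = [[2, -1], [1, 4]].
Characteristic polynomial det(A - λI) = λ^2 - 6λ + 9 = 0.
Single eigenvalue λ = 3 with algebraic multiplicity 2.
Eigenvector v = (-1,1); generalized eigenvector w with (A-λI)w=v is (1,0).
General solution: e^(3t)[K_1·v + K_2·(t·v + w)].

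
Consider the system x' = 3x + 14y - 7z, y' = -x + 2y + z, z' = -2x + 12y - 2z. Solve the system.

Coefficient matrix A = [[3, 14, -7], [-1, 2, 1], [-2, 12, -2]].
det(A - λI) = 0 gives eigenvalues λ = 3, -4, 4.
For λ=3: eigenvector (1,1,2).
For λ=-4: eigenvector (1,0,1).
For λ=4: eigenvector (0,1,2).
General solution: C_1e^(3t)(1,1,2) + C_2e^(-4t)(1,0,1) + C_3e^(4t)(0,1,2).

x(t) = C_1e^(3t) + C_2e^(-4t), y(t) = C_1e^(3t) + C_3e^(4t), z(t) = 2C_1e^(3t) + C_2e^(-4t) + 2C_3e^(4t)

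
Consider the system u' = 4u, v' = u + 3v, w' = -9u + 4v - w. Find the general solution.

u(t) = K_1e^(4t), v(t) = K_1e^(4t) + K_2e^(3t), w(t) = -K_1e^(4t) + K_2e^(3t) + K_3e^(-t)

Coefficient matrix A = [[4, 0, 0], [1, 3, 0], [-9, 4, -1]].
det(A - λI) = 0 gives eigenvalues λ = 4, 3, -1.
For λ=4: eigenvector (1,1,-1).
For λ=3: eigenvector (0,1,1).
For λ=-1: eigenvector (0,0,1).
General solution: K_1e^(4t)(1,1,-1) + K_2e^(3t)(0,1,1) + K_3e^(-t)(0,0,1).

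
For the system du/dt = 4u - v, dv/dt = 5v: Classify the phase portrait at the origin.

unstable node

A = [[4,-1],[0,5]]; det(A-λI) = λ^2 - 9λ + 20.
λ = 4, 5: both positive.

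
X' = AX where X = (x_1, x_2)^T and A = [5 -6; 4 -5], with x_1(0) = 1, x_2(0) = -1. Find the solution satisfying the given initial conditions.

x_1(t) = 6e^(t) - 5e^(-t), x_2(t) = 4e^(t) - 5e^(-t)

Coefficient matrix A = [[5, -6], [4, -5]].
Characteristic polynomial det(A - λI) = λ^2 - 1 = 0.
Eigenvalues λ = 1, -1.
For λ=1: (A-λI) row 1 is [4, -6], so an eigenvector is (3, 2).
For λ=-1: (A-λI) row 1 is [6, -6], so an eigenvector is (1, 1).
General solution: C_1e^(t)(3,2) + C_2e^(-t)(1,1).
Applying x_1(0)=1, x_2(0)=-1 gives C_1=2, C_2=-5.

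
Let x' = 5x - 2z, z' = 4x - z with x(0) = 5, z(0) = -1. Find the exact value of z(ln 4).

656

A = [[5,-2],[4,-1]]; eigenvalues λ = 1, 3.
Eigenvectors: (1,2) for λ=1, (-1,-1) for λ=3.
From the initial condition, c_1 = -6, c_2 = -11.
z(ln 4) = (-6)(4^1)(2) + (-11)(4^3)(-1) = 656.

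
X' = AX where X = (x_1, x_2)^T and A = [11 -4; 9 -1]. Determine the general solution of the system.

x_1(t) = 2c_1e^(5t) + 2c_2te^(5t) - c_2e^(5t), x_2(t) = 3c_1e^(5t) + 3c_2te^(5t) - 2c_2e^(5t)

Coefficient matrix A = [[11, -4], [9, -1]].
Characteristic polynomial det(A - λI) = λ^2 - 10λ + 25 = 0.
Single eigenvalue λ = 5 with algebraic multiplicity 2.
Eigenvector v = (2,3); generalized eigenvector w with (A-λI)w=v is (-1,-2).
General solution: e^(5t)[c_1·v + c_2·(t·v + w)].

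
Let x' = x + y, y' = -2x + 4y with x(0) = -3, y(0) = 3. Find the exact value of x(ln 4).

240

A = [[1,1],[-2,4]]; eigenvalues λ = 2, 3.
Eigenvectors: (-1,-1) for λ=2, (-1,-2) for λ=3.
From the initial condition, c_1 = 9, c_2 = -6.
x(ln 4) = (9)(4^2)(-1) + (-6)(4^3)(-1) = 240.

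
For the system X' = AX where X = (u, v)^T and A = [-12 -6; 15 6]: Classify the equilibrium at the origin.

A = [[-12,-6],[15,6]]; det(A-λI) = λ^2 + 6λ + 18.
λ = -3 ± 3i: negative real part.

stable spiral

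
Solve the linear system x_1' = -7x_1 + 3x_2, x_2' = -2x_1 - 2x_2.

Coefficient matrix A = [[-7, 3], [-2, -2]].
Characteristic polynomial det(A - λI) = λ^2 + 9λ + 20 = 0.
Eigenvalues λ = -4, -5.
For λ=-4: (A-λI) row 1 is [-3, 3], so an eigenvector is (1, 1).
For λ=-5: (A-λI) row 1 is [-2, 3], so an eigenvector is (-3, -2).
General solution: C_1e^(-4t)(1,1) + C_2e^(-5t)(-3,-2).

x_1(t) = C_1e^(-4t) - 3C_2e^(-5t), x_2(t) = C_1e^(-4t) - 2C_2e^(-5t)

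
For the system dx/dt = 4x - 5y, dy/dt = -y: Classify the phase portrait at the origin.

saddle

A = [[4,-5],[0,-1]]; det(A-λI) = λ^2 - 3λ - 4.
λ = -1, 4: opposite signs.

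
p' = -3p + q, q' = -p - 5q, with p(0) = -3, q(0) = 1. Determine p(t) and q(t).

Coefficient matrix A = [[-3, 1], [-1, -5]].
Characteristic polynomial det(A - λI) = λ^2 + 8λ + 16 = 0.
Single eigenvalue λ = -4 with algebraic multiplicity 2.
Eigenvector v = (-1,1); generalized eigenvector w with (A-λI)w=v is (2,-3).
General solution: e^(-4t)[c_1·v + c_2·(t·v + w)].
Applying p(0)=-3, q(0)=1 gives c_1=7, c_2=2.

p(t) = -2te^(-4t) - 3e^(-4t), q(t) = 2te^(-4t) + e^(-4t)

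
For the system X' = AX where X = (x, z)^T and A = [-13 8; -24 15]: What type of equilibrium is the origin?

saddle

A = [[-13,8],[-24,15]]; det(A-λI) = λ^2 - 2λ - 3.
λ = -1, 3: opposite signs.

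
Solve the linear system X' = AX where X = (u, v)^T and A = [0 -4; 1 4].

Coefficient matrix A = [[0, -4], [1, 4]].
Characteristic polynomial det(A - λI) = λ^2 - 4λ + 4 = 0.
Single eigenvalue λ = 2 with algebraic multiplicity 2.
Eigenvector v = (2,-1); generalized eigenvector w with (A-λI)w=v is (3,-2).
General solution: e^(2t)[C_1·v + C_2·(t·v + w)].

u(t) = 2C_1e^(2t) + 2C_2te^(2t) + 3C_2e^(2t), v(t) = -C_1e^(2t) - C_2te^(2t) - 2C_2e^(2t)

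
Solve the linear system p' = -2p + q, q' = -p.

Coefficient matrix A = [[-2, 1], [-1, 0]].
Characteristic polynomial det(A - λI) = λ^2 + 2λ + 1 = 0.
Single eigenvalue λ = -1 with algebraic multiplicity 2.
Eigenvector v = (1,1); generalized eigenvector w with (A-λI)w=v is (2,3).
General solution: e^(-t)[K_1·v + K_2·(t·v + w)].

p(t) = K_1e^(-t) + K_2te^(-t) + 2K_2e^(-t), q(t) = K_1e^(-t) + K_2te^(-t) + 3K_2e^(-t)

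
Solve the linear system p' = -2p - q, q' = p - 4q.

p(t) = -K_1e^(-3t) - K_2te^(-3t) - 2K_2e^(-3t), q(t) = -K_1e^(-3t) - K_2te^(-3t) - K_2e^(-3t)

Coefficient matrix A = [[-2, -1], [1, -4]].
Characteristic polynomial det(A - λI) = λ^2 + 6λ + 9 = 0.
Single eigenvalue λ = -3 with algebraic multiplicity 2.
Eigenvector v = (-1,-1); generalized eigenvector w with (A-λI)w=v is (-2,-1).
General solution: e^(-3t)[K_1·v + K_2·(t·v + w)].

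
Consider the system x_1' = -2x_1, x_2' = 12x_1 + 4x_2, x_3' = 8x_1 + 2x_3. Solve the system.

Coefficient matrix A = [[-2, 0, 0], [12, 4, 0], [8, 0, 2]].
det(A - λI) = 0 gives eigenvalues λ = -2, 2, 4.
For λ=-2: eigenvector (1,-2,-2).
For λ=2: eigenvector (0,0,1).
For λ=4: eigenvector (0,1,0).
General solution: c_1e^(-2t)(1,-2,-2) + c_2e^(2t)(0,0,1) + c_3e^(4t)(0,1,0).

x_1(t) = c_1e^(-2t), x_2(t) = -2c_1e^(-2t) + c_3e^(4t), x_3(t) = -2c_1e^(-2t) + c_2e^(2t)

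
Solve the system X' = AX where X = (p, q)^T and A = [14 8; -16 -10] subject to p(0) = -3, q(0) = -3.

p(t) = -9e^(6t) + 6e^(-2t), q(t) = 9e^(6t) - 12e^(-2t)

Coefficient matrix A = [[14, 8], [-16, -10]].
Characteristic polynomial det(A - λI) = λ^2 - 4λ - 12 = 0.
Eigenvalues λ = -2, 6.
For λ=-2: (A-λI) row 1 is [16, 8], so an eigenvector is (-1, 2).
For λ=6: (A-λI) row 1 is [8, 8], so an eigenvector is (1, -1).
General solution: K_1e^(-2t)(-1,2) + K_2e^(6t)(1,-1).
Applying p(0)=-3, q(0)=-3 gives K_1=-6, K_2=-9.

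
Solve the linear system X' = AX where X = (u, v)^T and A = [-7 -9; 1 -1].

u(t) = 3C_1e^(-4t) + 3C_2te^(-4t) + 2C_2e^(-4t), v(t) = -C_1e^(-4t) - C_2te^(-4t) - C_2e^(-4t)

Coefficient matrix A = [[-7, -9], [1, -1]].
Characteristic polynomial det(A - λI) = λ^2 + 8λ + 16 = 0.
Single eigenvalue λ = -4 with algebraic multiplicity 2.
Eigenvector v = (3,-1); generalized eigenvector w with (A-λI)w=v is (2,-1).
General solution: e^(-4t)[C_1·v + C_2·(t·v + w)].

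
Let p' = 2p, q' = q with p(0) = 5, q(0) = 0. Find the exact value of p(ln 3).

A = [[2,0],[0,1]]; eigenvalues λ = 1, 2.
Eigenvectors: (0,-1) for λ=1, (1,0) for λ=2.
From the initial condition, c_1 = 0, c_2 = 5.
p(ln 3) = (0)(3^1)(0) + (5)(3^2)(1) = 45.

45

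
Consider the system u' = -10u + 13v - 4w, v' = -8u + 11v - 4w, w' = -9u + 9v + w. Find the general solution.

Coefficient matrix A = [[-10, 13, -4], [-8, 11, -4], [-9, 9, 1]].
det(A - λI) = 0 gives eigenvalues λ = -2, 3, 1.
For λ=-2: eigenvector (5,4,3).
For λ=3: eigenvector (1,1,0).
For λ=1: eigenvector (2,2,1).
General solution: K_1e^(-2t)(5,4,3) + K_2e^(3t)(1,1,0) + K_3e^(t)(2,2,1).

u(t) = 5K_1e^(-2t) + K_2e^(3t) + 2K_3e^(t), v(t) = 4K_1e^(-2t) + K_2e^(3t) + 2K_3e^(t), w(t) = 3K_1e^(-2t) + K_3e^(t)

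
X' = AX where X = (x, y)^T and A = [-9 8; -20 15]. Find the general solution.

Coefficient matrix A = [[-9, 8], [-20, 15]].
Characteristic polynomial det(A - λI) = λ^2 - 6λ + 25 = 0.
Eigenvalues λ = 3 ± 4i (complex conjugate pair).
For λ=3+4i: an eigenvector is (1,2) - i(1,1) = (1 - i, 2 - i).
A real fundamental pair from Re and Im of e^((3+4i)t)v: X_1 = e^(3t)(cos(4t)·(1,2) + sin(4t)·(1,1)), X_2 = e^(3t)(sin(4t)·(1,2) - cos(4t)·(1,1)).
General solution: K_1X_1 + K_2X_2.

x(t) = K_1e^(3t)sin(4t) + K_1e^(3t)cos(4t) + K_2e^(3t)sin(4t) - K_2e^(3t)cos(4t), y(t) = K_1e^(3t)sin(4t) + 2K_1e^(3t)cos(4t) + 2K_2e^(3t)sin(4t) - K_2e^(3t)cos(4t)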